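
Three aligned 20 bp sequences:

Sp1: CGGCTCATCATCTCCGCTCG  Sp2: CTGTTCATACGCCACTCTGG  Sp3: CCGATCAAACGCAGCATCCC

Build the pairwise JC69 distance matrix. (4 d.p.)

d(Sp1,Sp2) = 0.6872, d(Sp1,Sp3) = 1.2071, d(Sp2,Sp3) = 0.8240

Sp1–Sp2: 9/20 sites differ → p = 0.45, d = −0.75 ln(1 − 0.6) = 0.687218 ≈ 0.6872.
Sp1–Sp3: 12/20 sites differ → p = 0.6, d = −0.75 ln(1 − 0.8) = 1.207078 ≈ 1.2071.
Sp2–Sp3: 10/20 sites differ → p = 0.5, d = −0.75 ln(1 − 0.666667) = 0.823960 ≈ 0.8240.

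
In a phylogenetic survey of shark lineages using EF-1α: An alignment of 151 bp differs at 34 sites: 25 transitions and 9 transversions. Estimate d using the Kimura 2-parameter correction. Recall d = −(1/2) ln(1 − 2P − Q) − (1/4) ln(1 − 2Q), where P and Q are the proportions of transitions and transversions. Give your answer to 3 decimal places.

P = 25/151 ≈ 0.165563 and Q = 9/151 ≈ 0.059603.
Under the Kimura two-parameter model, d = −½ ln(1 − 2P − Q) − ¼ ln(1 − 2Q).
1 − 2P − Q = 0.609271, giving −½ ln(0.609271) = 0.247746.
1 − 2Q = 0.880794, giving −¼ ln(0.880794) = 0.031733.
d = 0.247746 + 0.031733 = 0.279479.

0.279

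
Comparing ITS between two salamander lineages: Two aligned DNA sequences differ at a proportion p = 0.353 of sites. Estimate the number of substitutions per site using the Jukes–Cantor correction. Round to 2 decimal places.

0.48

d = −(3/4) ln(1 − 4p/3) = −0.75 ln(1 − 0.470667) = −0.75 ln(0.529333)
  = −0.75 × (-0.636138) = 0.477104 substitutions/site.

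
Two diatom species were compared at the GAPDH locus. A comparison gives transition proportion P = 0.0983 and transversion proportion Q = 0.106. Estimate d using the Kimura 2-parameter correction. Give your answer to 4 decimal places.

Under the Kimura two-parameter model, d = −½ ln(1 − 2P − Q) − ¼ ln(1 − 2Q).
1 − 2P − Q = 0.6974, giving −½ ln(0.6974) = 0.180198.
1 − 2Q = 0.788, giving −¼ ln(0.788) = 0.059564.
d = 0.180198 + 0.059564 = 0.239762.

0.2398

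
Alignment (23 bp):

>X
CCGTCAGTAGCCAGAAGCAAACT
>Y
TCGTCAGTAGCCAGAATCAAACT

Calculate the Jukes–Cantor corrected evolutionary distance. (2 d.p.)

0.09

The sequences differ at 2 of 23 sites (1, 17), so p = 2/23 ≈ 0.086957.
d = −(3/4) ln(1 − 4p/3) = −0.75 ln(1 − 0.115943) = −0.75 ln(0.884057)
  = −0.75 × (-0.123234) = 0.092426 substitutions/site.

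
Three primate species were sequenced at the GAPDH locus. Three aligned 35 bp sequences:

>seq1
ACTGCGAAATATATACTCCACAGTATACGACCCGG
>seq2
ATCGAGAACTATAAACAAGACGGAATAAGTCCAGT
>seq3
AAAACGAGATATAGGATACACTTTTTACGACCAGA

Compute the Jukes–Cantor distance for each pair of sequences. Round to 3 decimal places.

d(seq1,seq2) = 0.572, d(seq1,seq3) = 0.513, d(seq2,seq3) = 0.868

seq1–seq2: 14/35 sites differ → p = 0.4, d = −0.75 ln(1 − 0.533333) = 0.571605 ≈ 0.572.
seq1–seq3: 13/35 sites differ → p ≈ 0.371429, d = −0.75 ln(1 − 0.495239) = 0.512753 ≈ 0.513.
seq2–seq3: 18/35 sites differ → p ≈ 0.514286, d = −0.75 ln(1 − 0.685715) = 0.868091 ≈ 0.868.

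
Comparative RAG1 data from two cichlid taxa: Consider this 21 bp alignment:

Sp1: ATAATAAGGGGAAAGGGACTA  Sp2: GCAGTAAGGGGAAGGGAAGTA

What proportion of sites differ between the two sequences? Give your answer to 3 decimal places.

0.286

The sequences differ at 6 of 21 positions (sites 1, 2, 4, 14, 17, 19).
p = 6/21 = 0.285714… ≈ 0.286 (to 3 d.p.).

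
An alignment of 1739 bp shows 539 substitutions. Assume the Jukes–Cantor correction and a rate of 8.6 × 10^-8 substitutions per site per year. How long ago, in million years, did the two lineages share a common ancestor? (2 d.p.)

2.32

p = 539/1739 ≈ 0.309948.
d = −(3/4) ln(1 − 4p/3) = −0.75 ln(1 − 0.413264) = −0.75 ln(0.586736)
  = −0.75 × (-0.533180) = 0.399885 substitutions/site.
Under a molecular clock d = 2μt, so t = d/(2μ) = 0.399885 / (2 × 8.6 × 10^-8) = 2.32 million years.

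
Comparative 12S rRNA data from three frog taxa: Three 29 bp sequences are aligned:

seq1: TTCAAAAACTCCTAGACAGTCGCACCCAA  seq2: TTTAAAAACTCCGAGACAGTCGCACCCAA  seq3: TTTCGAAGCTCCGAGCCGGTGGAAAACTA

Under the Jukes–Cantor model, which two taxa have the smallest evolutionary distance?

seq1 and seq2

seq1–seq2: 2/29 differ, p = 0.069, d = 0.072.
seq1–seq3: 12/29 differ, p = 0.414, d = 0.602.
seq2–seq3: 10/29 differ, p = 0.345, d = 0.462.
The smallest distance is between seq1 and seq2.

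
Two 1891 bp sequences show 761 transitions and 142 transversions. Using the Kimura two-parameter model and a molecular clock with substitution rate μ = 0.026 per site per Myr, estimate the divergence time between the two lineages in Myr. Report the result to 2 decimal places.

21.17

P = 761/1891 ≈ 0.402433 and Q = 142/1891 ≈ 0.075093.
Under the Kimura two-parameter model, d = −½ ln(1 − 2P − Q) − ¼ ln(1 − 2Q).
1 − 2P − Q = 0.120041, giving −½ ln(0.120041) = 1.059961.
1 − 2Q = 0.849814, giving −¼ ln(0.849814) = 0.040684.
d = 1.059961 + 0.040684 = 1.100645.
Under a molecular clock d = 2μt, so t = d/(2μ) = 1.100645 / (2 × 0.026) = 21.17 Myr.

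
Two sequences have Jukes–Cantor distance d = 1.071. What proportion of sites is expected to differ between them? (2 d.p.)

0.57

p = (3/4)(1 − e^(−4d/3)) = 0.75 × (1 − e^(-1.428)) = 0.75 × (1 − 0.239788) = 0.570159.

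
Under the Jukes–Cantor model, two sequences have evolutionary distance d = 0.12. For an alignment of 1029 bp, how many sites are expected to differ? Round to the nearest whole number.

114

Invert JC69: p = (3/4)(1 − e^(−4d/3)) = 0.75 × (1 − e^(-0.16)) = 0.75 × (1 − 0.852144) = 0.110892.
Expected differing sites = pL ≈ 0.110892 × 1029 = 114.107868 ≈ 114.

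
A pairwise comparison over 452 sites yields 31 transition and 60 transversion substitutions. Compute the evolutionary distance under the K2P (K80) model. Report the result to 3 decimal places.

P = 31/452 ≈ 0.068584 and Q = 60/452 ≈ 0.132743.
Under the Kimura two-parameter model, d = −½ ln(1 − 2P − Q) − ¼ ln(1 − 2Q).
1 − 2P − Q = 0.730089, giving −½ ln(0.730089) = 0.157294.
1 − 2Q = 0.734514, giving −¼ ln(0.734514) = 0.077137.
d = 0.157294 + 0.077137 = 0.234431.

0.234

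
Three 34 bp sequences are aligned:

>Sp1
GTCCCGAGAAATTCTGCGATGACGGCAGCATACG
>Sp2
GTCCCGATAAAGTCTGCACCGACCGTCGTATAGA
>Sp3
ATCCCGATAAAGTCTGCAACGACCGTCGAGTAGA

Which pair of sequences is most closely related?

Sp1–Sp2: 11/34 differ, p = 0.324, d = 0.423.
Sp1–Sp3: 12/34 differ, p = 0.353, d = 0.477.
Sp2–Sp3: 4/34 differ, p = 0.118, d = 0.128.
The smallest distance is between Sp2 and Sp3.

Sp2 and Sp3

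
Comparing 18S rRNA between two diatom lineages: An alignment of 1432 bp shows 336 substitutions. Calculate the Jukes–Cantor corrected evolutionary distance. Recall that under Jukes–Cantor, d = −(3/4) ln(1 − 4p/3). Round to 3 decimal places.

p = 336/1432 ≈ 0.234637.
d = −(3/4) ln(1 − 4p/3) = −0.75 ln(1 − 0.312849) = −0.75 ln(0.687151)
  = −0.75 × (-0.375201) = 0.281401 substitutions/site.

0.281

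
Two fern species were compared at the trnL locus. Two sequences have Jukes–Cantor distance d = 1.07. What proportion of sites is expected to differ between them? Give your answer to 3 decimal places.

p = (3/4)(1 − e^(−4d/3)) = 0.75 × (1 − e^(-1.426667)) = 0.75 × (1 − 0.240108) = 0.569919.

0.570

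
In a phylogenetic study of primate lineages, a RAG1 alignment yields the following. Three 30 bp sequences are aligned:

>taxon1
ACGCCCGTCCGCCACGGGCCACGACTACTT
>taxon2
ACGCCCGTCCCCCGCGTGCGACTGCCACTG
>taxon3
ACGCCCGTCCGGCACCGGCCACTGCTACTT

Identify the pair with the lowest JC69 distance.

taxon1 and taxon3

taxon1–taxon2: 8/30 differ, p = 0.267, d = 0.330.
taxon1–taxon3: 4/30 differ, p = 0.133, d = 0.147.
taxon2–taxon3: 8/30 differ, p = 0.267, d = 0.330.
The smallest distance is between taxon1 and taxon3.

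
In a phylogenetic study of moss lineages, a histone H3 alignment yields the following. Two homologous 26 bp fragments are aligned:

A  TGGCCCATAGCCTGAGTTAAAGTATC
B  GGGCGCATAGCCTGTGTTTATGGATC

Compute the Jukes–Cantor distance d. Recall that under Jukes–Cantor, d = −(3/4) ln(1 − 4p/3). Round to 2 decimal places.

The sequences differ at 6 of 26 sites (1, 5, 15, 19, 21, 23), so p = 6/26 ≈ 0.230769.
d = −(3/4) ln(1 − 4p/3) = −0.75 ln(1 − 0.307692) = −0.75 ln(0.692308)
  = −0.75 × (-0.367724) = 0.275793 substitutions/site.

0.28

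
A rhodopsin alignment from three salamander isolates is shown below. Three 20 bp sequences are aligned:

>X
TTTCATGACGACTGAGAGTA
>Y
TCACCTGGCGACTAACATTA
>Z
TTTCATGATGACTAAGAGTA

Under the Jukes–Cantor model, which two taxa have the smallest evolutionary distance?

X–Y: 7/20 differ, p = 0.350, d = 0.471.
X–Z: 2/20 differ, p = 0.100, d = 0.107.
Y–Z: 7/20 differ, p = 0.350, d = 0.471.
The smallest distance is between X and Z.

X and Z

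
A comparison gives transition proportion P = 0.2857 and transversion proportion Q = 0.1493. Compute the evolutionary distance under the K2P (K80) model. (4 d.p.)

Under the Kimura two-parameter model, d = −½ ln(1 − 2P − Q) − ¼ ln(1 − 2Q).
1 − 2P − Q = 0.2793, giving −½ ln(0.2793) = 0.637734.
1 − 2Q = 0.7014, giving −¼ ln(0.7014) = 0.088669.
d = 0.637734 + 0.088669 = 0.726403.

0.7264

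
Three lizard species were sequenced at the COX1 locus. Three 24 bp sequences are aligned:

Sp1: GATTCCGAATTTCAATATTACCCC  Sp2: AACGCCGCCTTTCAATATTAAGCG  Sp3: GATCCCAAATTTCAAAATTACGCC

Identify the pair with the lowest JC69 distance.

Sp1 and Sp3

Sp1–Sp2: 8/24 differ, p = 0.333, d = 0.441.
Sp1–Sp3: 4/24 differ, p = 0.167, d = 0.188.
Sp2–Sp3: 9/24 differ, p = 0.375, d = 0.520.
The smallest distance is between Sp1 and Sp3.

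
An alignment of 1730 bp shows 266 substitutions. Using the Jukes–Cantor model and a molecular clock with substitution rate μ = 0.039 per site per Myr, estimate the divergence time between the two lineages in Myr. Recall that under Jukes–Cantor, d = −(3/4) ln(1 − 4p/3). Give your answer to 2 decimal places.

2.21

p = 266/1730 ≈ 0.153757.
d = −(3/4) ln(1 − 4p/3) = −0.75 ln(1 − 0.205009) = −0.75 ln(0.794991)
  = −0.75 × (-0.229424) = 0.172068 substitutions/site.
Under a molecular clock d = 2μt, so t = d/(2μ) = 0.172068 / (2 × 0.039) = 2.21 Myr.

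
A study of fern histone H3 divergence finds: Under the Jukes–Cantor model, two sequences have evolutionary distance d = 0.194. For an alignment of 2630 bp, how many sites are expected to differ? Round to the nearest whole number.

450

Invert JC69: p = (3/4)(1 − e^(−4d/3)) = 0.75 × (1 − e^(-0.258667)) = 0.75 × (1 − 0.772080) = 0.170940.
Expected differing sites = pL ≈ 0.170940 × 2630 = 449.5722 ≈ 450.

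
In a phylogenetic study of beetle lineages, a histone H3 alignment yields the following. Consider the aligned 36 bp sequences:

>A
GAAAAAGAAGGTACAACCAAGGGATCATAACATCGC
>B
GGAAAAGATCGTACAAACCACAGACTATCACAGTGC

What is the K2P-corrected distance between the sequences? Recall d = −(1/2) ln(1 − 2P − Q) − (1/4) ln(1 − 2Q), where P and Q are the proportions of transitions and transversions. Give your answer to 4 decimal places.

0.4427

Of 36 sites, 5 differences are transitions and 7 are transversions, so P = 5/36 ≈ 0.138889 and Q = 7/36 ≈ 0.194444.
Under the Kimura two-parameter model, d = −½ ln(1 − 2P − Q) − ¼ ln(1 − 2Q).
1 − 2P − Q = 0.527778, giving −½ ln(0.527778) = 0.319540.
1 − 2Q = 0.611112, giving −¼ ln(0.611112) = 0.123119.
d = 0.319540 + 0.123119 = 0.442659.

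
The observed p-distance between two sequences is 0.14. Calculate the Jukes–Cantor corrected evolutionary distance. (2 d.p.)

0.15

d = −(3/4) ln(1 − 4p/3) = −0.75 ln(1 − 0.186667) = −0.75 ln(0.813333)
  = −0.75 × (-0.206615) = 0.154961 substitutions/site.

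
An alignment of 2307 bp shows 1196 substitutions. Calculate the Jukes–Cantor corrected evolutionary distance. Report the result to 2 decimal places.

0.88

p = 1196/2307 ≈ 0.518422.
d = −(3/4) ln(1 − 4p/3) = −0.75 ln(1 − 0.691229) = −0.75 ln(0.308771)
  = −0.75 × (-1.175155) = 0.881366 substitutions/site.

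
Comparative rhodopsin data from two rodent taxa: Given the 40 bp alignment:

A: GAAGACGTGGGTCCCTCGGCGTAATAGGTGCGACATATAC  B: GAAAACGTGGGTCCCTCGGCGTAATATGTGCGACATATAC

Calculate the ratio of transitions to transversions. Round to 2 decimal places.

Transitions are A↔G and C↔T; transversions are all other mismatches.
Transitions: 1. Transversions: 1.
R = 1/1 = 1.00.

1.00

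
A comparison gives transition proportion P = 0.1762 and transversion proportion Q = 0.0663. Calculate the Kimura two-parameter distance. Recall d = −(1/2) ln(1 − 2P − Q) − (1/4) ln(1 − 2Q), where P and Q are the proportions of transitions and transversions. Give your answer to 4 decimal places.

Under the Kimura two-parameter model, d = −½ ln(1 − 2P − Q) − ¼ ln(1 − 2Q).
1 − 2P − Q = 0.5813, giving −½ ln(0.5813) = 0.271244.
1 − 2Q = 0.8674, giving −¼ ln(0.8674) = 0.035564.
d = 0.271244 + 0.035564 = 0.306808.

0.3068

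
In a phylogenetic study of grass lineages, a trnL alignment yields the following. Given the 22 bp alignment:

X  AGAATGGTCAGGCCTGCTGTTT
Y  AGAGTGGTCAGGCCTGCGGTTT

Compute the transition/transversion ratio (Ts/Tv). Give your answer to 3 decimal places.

1.000

Transitions are A↔G and C↔T; transversions are all other mismatches.
Transitions: 1. Transversions: 1.
R = 1/1 = 1.000.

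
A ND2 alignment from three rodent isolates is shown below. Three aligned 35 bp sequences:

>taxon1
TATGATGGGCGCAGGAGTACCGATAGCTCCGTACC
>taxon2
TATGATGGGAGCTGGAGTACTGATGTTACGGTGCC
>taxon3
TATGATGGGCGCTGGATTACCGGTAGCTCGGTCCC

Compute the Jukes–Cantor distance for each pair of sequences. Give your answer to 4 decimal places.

taxon1–taxon2: 9/35 sites differ → p ≈ 0.257143, d = −0.75 ln(1 − 0.342857) = 0.314890 ≈ 0.3149.
taxon1–taxon3: 5/35 sites differ → p ≈ 0.142857, d = −0.75 ln(1 − 0.190476) = 0.158482 ≈ 0.1585.
taxon2–taxon3: 9/35 sites differ → p ≈ 0.257143, d = −0.75 ln(1 − 0.342857) = 0.314890 ≈ 0.3149.

d(taxon1,taxon2) = 0.3149, d(taxon1,taxon3) = 0.1585, d(taxon2,taxon3) = 0.3149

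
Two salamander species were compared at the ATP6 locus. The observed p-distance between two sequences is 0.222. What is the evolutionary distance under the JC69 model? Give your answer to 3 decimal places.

d = −(3/4) ln(1 − 4p/3) = −0.75 ln(1 − 0.296) = −0.75 ln(0.704)
  = −0.75 × (-0.350977) = 0.263233 substitutions/site.

0.263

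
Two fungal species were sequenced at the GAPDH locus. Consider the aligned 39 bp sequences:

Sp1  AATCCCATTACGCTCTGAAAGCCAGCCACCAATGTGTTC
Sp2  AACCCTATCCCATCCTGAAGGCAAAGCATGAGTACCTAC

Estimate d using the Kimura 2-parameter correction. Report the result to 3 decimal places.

0.825

Of 39 sites, 12 differences are transitions and 6 are transversions, so P = 12/39 ≈ 0.307692 and Q = 6/39 ≈ 0.153846.
Under the Kimura two-parameter model, d = −½ ln(1 − 2P − Q) − ¼ ln(1 − 2Q).
1 − 2P − Q = 0.23077, giving −½ ln(0.23077) = 0.733167.
1 − 2Q = 0.692308, giving −¼ ln(0.692308) = 0.091931.
d = 0.733167 + 0.091931 = 0.825098.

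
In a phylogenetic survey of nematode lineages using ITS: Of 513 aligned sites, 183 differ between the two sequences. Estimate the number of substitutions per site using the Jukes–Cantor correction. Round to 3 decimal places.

0.484

p = 183/513 ≈ 0.356725.
d = −(3/4) ln(1 − 4p/3) = −0.75 ln(1 − 0.475633) = −0.75 ln(0.524367)
  = −0.75 × (-0.645563) = 0.484172 substitutions/site.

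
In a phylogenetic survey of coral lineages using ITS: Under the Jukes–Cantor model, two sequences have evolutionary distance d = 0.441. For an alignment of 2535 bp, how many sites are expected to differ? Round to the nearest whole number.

Invert JC69: p = (3/4)(1 − e^(−4d/3)) = 0.75 × (1 − e^(-0.588)) = 0.75 × (1 − 0.555437) = 0.333422.
Expected differing sites = pL ≈ 0.333422 × 2535 = 845.22477 ≈ 845.

845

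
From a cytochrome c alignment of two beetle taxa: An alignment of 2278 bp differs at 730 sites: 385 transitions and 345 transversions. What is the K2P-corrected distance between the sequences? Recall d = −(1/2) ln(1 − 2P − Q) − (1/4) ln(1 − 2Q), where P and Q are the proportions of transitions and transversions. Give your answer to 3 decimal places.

0.426

P = 385/2278 ≈ 0.169008 and Q = 345/2278 ≈ 0.151449.
Under the Kimura two-parameter model, d = −½ ln(1 − 2P − Q) − ¼ ln(1 − 2Q).
1 − 2P − Q = 0.510535, giving −½ ln(0.510535) = 0.336148.
1 − 2Q = 0.697102, giving −¼ ln(0.697102) = 0.090206.
d = 0.336148 + 0.090206 = 0.426354.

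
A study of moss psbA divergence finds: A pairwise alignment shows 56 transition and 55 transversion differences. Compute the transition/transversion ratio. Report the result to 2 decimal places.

1.02

R = 56/55 = 1.018181… ≈ 1.02 (to 2 d.p.).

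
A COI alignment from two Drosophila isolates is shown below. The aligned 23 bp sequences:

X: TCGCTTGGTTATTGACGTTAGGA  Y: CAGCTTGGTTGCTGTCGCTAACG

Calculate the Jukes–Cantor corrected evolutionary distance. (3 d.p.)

0.553

The sequences differ at 9 of 23 sites (1, 2, 11, 12, 15, 18, 21, 22, 23), so p = 9/23 ≈ 0.391304.
d = −(3/4) ln(1 − 4p/3) = −0.75 ln(1 − 0.521739) = −0.75 ln(0.478261)
  = −0.75 × (-0.737599) = 0.553199 substitutions/site.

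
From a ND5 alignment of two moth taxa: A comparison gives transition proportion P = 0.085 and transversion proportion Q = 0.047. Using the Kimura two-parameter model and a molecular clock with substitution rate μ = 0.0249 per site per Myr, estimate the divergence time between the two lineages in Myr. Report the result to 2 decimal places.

Under the Kimura two-parameter model, d = −½ ln(1 − 2P − Q) − ¼ ln(1 − 2Q).
1 − 2P − Q = 0.783, giving −½ ln(0.783) = 0.122311.
1 − 2Q = 0.906, giving −¼ ln(0.906) = 0.024679.
d = 0.122311 + 0.024679 = 0.146990.
Under a molecular clock d = 2μt, so t = d/(2μ) = 0.146990 / (2 × 0.0249) = 2.95 Myr.

2.95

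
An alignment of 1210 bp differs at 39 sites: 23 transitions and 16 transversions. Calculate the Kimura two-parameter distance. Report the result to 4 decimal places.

0.0330

P = 23/1210 ≈ 0.019008 and Q = 16/1210 ≈ 0.013223.
Under the Kimura two-parameter model, d = −½ ln(1 − 2P − Q) − ¼ ln(1 − 2Q).
1 − 2P − Q = 0.948761, giving −½ ln(0.948761) = 0.026299.
1 − 2Q = 0.973554, giving −¼ ln(0.973554) = 0.006700.
d = 0.026299 + 0.006700 = 0.032999.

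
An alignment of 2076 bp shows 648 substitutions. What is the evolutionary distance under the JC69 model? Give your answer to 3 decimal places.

0.404

p = 648/2076 ≈ 0.312139.
d = −(3/4) ln(1 − 4p/3) = −0.75 ln(1 − 0.416185) = −0.75 ln(0.583815)
  = −0.75 × (-0.538171) = 0.403628 substitutions/site.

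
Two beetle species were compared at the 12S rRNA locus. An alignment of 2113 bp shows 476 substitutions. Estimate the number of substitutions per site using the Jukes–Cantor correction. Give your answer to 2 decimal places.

0.27

p = 476/2113 ≈ 0.225272.
d = −(3/4) ln(1 − 4p/3) = −0.75 ln(1 − 0.300363) = −0.75 ln(0.699637)
  = −0.75 × (-0.357194) = 0.267896 substitutions/site.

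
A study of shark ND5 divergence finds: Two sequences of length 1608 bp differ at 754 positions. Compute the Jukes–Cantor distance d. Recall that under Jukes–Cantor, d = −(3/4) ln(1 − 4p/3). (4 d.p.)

p = 754/1608 ≈ 0.468905.
d = −(3/4) ln(1 − 4p/3) = −0.75 ln(1 − 0.625207) = −0.75 ln(0.374793)
  = −0.75 × (-0.981381) = 0.736036 substitutions/site.

0.7360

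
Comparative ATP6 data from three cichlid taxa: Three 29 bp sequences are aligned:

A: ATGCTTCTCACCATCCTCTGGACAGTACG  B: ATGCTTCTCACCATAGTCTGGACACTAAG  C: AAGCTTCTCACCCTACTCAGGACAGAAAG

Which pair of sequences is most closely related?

A and B

A–B: 4/29 differ, p = 0.138, d = 0.152.
A–C: 6/29 differ, p = 0.207, d = 0.242.
B–C: 6/29 differ, p = 0.207, d = 0.242.
The smallest distance is between A and B.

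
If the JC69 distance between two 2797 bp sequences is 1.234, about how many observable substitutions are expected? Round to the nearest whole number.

Invert JC69: p = (3/4)(1 − e^(−4d/3)) = 0.75 × (1 − e^(-1.645333)) = 0.75 × (1 − 0.192948) = 0.605289.
Expected differing sites = pL ≈ 0.605289 × 2797 = 1692.993333 ≈ 1693.

1693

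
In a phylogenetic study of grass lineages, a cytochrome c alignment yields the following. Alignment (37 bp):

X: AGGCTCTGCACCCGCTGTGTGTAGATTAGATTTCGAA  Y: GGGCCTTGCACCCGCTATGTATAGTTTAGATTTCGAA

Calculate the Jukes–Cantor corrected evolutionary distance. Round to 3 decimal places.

0.183

The sequences differ at 6 of 37 sites (1, 5, 6, 17, 21, 25), so p = 6/37 ≈ 0.162162.
d = −(3/4) ln(1 − 4p/3) = −0.75 ln(1 − 0.216216) = −0.75 ln(0.783784)
  = −0.75 × (-0.243622) = 0.182717 substitutions/site.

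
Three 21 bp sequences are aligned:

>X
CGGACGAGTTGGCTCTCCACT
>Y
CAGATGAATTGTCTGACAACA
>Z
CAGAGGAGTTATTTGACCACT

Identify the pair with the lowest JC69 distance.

X–Y: 8/21 differ, p = 0.381, d = 0.532.
X–Z: 7/21 differ, p = 0.333, d = 0.441.
Y–Z: 6/21 differ, p = 0.286, d = 0.360.
The smallest distance is between Y and Z.

Y and Z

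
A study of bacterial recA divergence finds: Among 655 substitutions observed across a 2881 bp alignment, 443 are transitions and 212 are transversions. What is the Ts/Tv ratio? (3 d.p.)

2.090

R = 443/212 = 2.089622… ≈ 2.090 (to 3 d.p.).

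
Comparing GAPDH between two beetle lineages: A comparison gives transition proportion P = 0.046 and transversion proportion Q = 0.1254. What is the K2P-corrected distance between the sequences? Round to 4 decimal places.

0.1948

Under the Kimura two-parameter model, d = −½ ln(1 − 2P − Q) − ¼ ln(1 − 2Q).
1 − 2P − Q = 0.7826, giving −½ ln(0.7826) = 0.122567.
1 − 2Q = 0.7492, giving −¼ ln(0.7492) = 0.072187.
d = 0.122567 + 0.072187 = 0.194754.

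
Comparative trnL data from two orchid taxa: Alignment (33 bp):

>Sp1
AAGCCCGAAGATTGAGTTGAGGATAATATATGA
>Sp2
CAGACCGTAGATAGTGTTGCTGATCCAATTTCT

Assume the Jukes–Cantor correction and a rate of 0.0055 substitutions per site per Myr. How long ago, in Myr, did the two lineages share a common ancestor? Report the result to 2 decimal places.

The sequences differ at 13 of 33 sites, so p = 13/33 ≈ 0.393939.
d = −(3/4) ln(1 − 4p/3) = −0.75 ln(1 − 0.525252) = −0.75 ln(0.474748)
  = −0.75 × (-0.744971) = 0.558728 substitutions/site.
Under a molecular clock d = 2μt, so t = d/(2μ) = 0.558728 / (2 × 0.0055) = 50.79 Myr.

50.79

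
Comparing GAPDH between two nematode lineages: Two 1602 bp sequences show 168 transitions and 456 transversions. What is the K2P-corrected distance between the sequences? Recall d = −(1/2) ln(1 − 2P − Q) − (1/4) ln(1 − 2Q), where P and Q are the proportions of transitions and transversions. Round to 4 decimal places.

0.5516

P = 168/1602 ≈ 0.104869 and Q = 456/1602 ≈ 0.284644.
Under the Kimura two-parameter model, d = −½ ln(1 − 2P − Q) − ¼ ln(1 − 2Q).
1 − 2P − Q = 0.505618, giving −½ ln(0.505618) = 0.340987.
1 − 2Q = 0.430712, giving −¼ ln(0.430712) = 0.210579.
d = 0.340987 + 0.210579 = 0.551566.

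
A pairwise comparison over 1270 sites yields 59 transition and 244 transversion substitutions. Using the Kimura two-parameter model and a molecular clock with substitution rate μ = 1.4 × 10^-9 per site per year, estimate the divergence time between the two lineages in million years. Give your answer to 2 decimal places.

103.21

P = 59/1270 ≈ 0.046457 and Q = 244/1270 ≈ 0.192126.
Under the Kimura two-parameter model, d = −½ ln(1 − 2P − Q) − ¼ ln(1 − 2Q).
1 − 2P − Q = 0.71496, giving −½ ln(0.71496) = 0.167764.
1 − 2Q = 0.615748, giving −¼ ln(0.615748) = 0.121229.
d = 0.167764 + 0.121229 = 0.288993.
Under a molecular clock d = 2μt, so t = d/(2μ) = 0.288993 / (2 × 1.4 × 10^-9) = 103.21 million years.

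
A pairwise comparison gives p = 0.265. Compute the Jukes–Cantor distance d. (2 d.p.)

0.33

d = −(3/4) ln(1 − 4p/3) = −0.75 ln(1 − 0.353333) = −0.75 ln(0.646667)
  = −0.75 × (-0.435924) = 0.326943 substitutions/site.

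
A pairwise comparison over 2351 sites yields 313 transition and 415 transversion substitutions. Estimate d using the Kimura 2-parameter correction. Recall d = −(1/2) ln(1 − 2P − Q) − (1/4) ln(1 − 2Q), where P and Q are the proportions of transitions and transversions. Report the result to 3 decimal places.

0.401

P = 313/2351 ≈ 0.133135 and Q = 415/2351 ≈ 0.176521.
Under the Kimura two-parameter model, d = −½ ln(1 − 2P − Q) − ¼ ln(1 − 2Q).
1 − 2P − Q = 0.557209, giving −½ ln(0.557209) = 0.292407.
1 − 2Q = 0.646958, giving −¼ ln(0.646958) = 0.108868.
d = 0.292407 + 0.108868 = 0.401275.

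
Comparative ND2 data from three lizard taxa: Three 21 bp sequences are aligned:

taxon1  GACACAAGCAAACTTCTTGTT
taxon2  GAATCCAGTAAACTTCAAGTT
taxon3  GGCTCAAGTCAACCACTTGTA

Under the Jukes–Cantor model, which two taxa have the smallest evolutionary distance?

taxon1 and taxon2

taxon1–taxon2: 6/21 differ, p = 0.286, d = 0.360.
taxon1–taxon3: 7/21 differ, p = 0.333, d = 0.441.
taxon2–taxon3: 9/21 differ, p = 0.429, d = 0.635.
The smallest distance is between taxon1 and taxon2.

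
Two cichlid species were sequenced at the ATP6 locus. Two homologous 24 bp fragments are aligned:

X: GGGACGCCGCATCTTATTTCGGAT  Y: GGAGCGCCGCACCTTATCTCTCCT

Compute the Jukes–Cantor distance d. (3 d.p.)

The sequences differ at 7 of 24 sites (3, 4, 12, 18, 21, 22, 23), so p = 7/24 ≈ 0.291667.
d = −(3/4) ln(1 − 4p/3) = −0.75 ln(1 − 0.388889) = −0.75 ln(0.611111)
  = −0.75 × (-0.492477) = 0.369358 substitutions/site.

0.369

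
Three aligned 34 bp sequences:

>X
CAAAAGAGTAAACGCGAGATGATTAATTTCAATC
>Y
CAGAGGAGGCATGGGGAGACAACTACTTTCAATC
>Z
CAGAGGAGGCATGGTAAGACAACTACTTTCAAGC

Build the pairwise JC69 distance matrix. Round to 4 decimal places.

X–Y: 11/34 sites differ → p ≈ 0.323529, d = −0.75 ln(1 − 0.431372) = 0.423397 ≈ 0.4234.
X–Z: 13/34 sites differ → p ≈ 0.382353, d = −0.75 ln(1 − 0.509804) = 0.534712 ≈ 0.5347.
Y–Z: 3/34 sites differ → p ≈ 0.088235, d = −0.75 ln(1 − 0.117647) = 0.093872 ≈ 0.0939.

d(X,Y) = 0.4234, d(X,Z) = 0.5347, d(Y,Z) = 0.0939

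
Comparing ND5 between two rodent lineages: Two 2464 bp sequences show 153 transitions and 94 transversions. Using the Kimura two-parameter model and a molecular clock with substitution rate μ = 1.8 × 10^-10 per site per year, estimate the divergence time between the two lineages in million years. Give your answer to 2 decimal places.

301.14

P = 153/2464 ≈ 0.062094 and Q = 94/2464 ≈ 0.038149.
Under the Kimura two-parameter model, d = −½ ln(1 − 2P − Q) − ¼ ln(1 − 2Q).
1 − 2P − Q = 0.837663, giving −½ ln(0.837663) = 0.088570.
1 − 2Q = 0.923702, giving −¼ ln(0.923702) = 0.019841.
d = 0.088570 + 0.019841 = 0.108411.
Under a molecular clock d = 2μt, so t = d/(2μ) = 0.108411 / (2 × 1.8 × 10^-10) = 301.14 million years.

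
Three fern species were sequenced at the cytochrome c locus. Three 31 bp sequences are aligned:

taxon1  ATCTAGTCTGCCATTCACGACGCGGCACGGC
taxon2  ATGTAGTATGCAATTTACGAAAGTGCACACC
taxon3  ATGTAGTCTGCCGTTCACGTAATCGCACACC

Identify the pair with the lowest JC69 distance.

taxon1–taxon2: 10/31 differ, p = 0.323, d = 0.422.
taxon1–taxon3: 9/31 differ, p = 0.290, d = 0.367.
taxon2–taxon3: 7/31 differ, p = 0.226, d = 0.269.
The smallest distance is between taxon2 and taxon3.

taxon2 and taxon3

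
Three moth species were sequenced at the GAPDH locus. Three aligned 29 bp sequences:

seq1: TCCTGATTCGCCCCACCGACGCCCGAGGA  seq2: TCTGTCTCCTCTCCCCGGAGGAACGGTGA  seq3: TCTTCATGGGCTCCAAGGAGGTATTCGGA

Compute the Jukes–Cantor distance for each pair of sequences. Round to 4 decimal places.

d(seq1,seq2) = 0.7739, d(seq1,seq3) = 0.6829, d(seq2,seq3) = 0.6829

seq1–seq2: 14/29 sites differ → p ≈ 0.482759, d = −0.75 ln(1 − 0.643679) = 0.773942 ≈ 0.7739.
seq1–seq3: 13/29 sites differ → p ≈ 0.448276, d = −0.75 ln(1 − 0.597701) = 0.682920 ≈ 0.6829.
seq2–seq3: 13/29 sites differ → p ≈ 0.448276, d = −0.75 ln(1 − 0.597701) = 0.682920 ≈ 0.6829.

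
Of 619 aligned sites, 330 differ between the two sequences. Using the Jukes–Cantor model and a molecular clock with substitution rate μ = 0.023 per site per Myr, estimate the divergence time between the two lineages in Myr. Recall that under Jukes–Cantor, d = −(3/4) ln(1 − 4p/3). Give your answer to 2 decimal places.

20.23

p = 330/619 ≈ 0.533118.
d = −(3/4) ln(1 − 4p/3) = −0.75 ln(1 − 0.710824) = −0.75 ln(0.289176)
  = −0.75 × (-1.240720) = 0.930540 substitutions/site.
Under a molecular clock d = 2μt, so t = d/(2μ) = 0.930540 / (2 × 0.023) = 20.23 Myr.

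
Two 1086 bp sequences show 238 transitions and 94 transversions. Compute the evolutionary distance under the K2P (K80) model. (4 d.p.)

0.4196

P = 238/1086 ≈ 0.219153 and Q = 94/1086 ≈ 0.086556.
Under the Kimura two-parameter model, d = −½ ln(1 − 2P − Q) − ¼ ln(1 − 2Q).
1 − 2P − Q = 0.475138, giving −½ ln(0.475138) = 0.372075.
1 − 2Q = 0.826888, giving −¼ ln(0.826888) = 0.047522.
d = 0.372075 + 0.047522 = 0.419597.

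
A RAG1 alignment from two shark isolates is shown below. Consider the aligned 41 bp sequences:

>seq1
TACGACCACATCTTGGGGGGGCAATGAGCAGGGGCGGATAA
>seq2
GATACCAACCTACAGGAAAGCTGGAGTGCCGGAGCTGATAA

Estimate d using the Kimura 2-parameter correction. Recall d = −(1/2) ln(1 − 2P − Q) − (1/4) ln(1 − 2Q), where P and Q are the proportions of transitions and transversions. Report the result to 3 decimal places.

0.898

Of 41 sites, 10 differences are transitions and 11 are transversions, so P = 10/41 ≈ 0.243902 and Q = 11/41 ≈ 0.268293.
Under the Kimura two-parameter model, d = −½ ln(1 − 2P − Q) − ¼ ln(1 − 2Q).
1 − 2P − Q = 0.243903, giving −½ ln(0.243903) = 0.705492.
1 − 2Q = 0.463414, giving −¼ ln(0.463414) = 0.192284.
d = 0.705492 + 0.192284 = 0.897776.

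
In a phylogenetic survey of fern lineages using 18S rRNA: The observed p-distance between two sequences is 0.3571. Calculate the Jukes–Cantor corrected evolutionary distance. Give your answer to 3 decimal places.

0.485

d = −(3/4) ln(1 − 4p/3) = −0.75 ln(1 − 0.476133) = −0.75 ln(0.523867)
  = −0.75 × (-0.646517) = 0.484888 substitutions/site.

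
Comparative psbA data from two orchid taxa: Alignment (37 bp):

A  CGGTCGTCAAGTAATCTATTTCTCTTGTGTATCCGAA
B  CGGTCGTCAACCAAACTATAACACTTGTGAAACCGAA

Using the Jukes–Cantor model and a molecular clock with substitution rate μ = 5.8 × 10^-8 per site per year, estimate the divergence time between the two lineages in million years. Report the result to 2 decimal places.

2.20

The sequences differ at 8 of 37 sites (11, 12, 15, 20, 21, 23, 30, 32), so p = 8/37 ≈ 0.216216.
d = −(3/4) ln(1 − 4p/3) = −0.75 ln(1 − 0.288288) = −0.75 ln(0.711712)
  = −0.75 × (-0.340082) = 0.255062 substitutions/site.
Under a molecular clock d = 2μt, so t = d/(2μ) = 0.255062 / (2 × 5.8 × 10^-8) = 2.20 million years.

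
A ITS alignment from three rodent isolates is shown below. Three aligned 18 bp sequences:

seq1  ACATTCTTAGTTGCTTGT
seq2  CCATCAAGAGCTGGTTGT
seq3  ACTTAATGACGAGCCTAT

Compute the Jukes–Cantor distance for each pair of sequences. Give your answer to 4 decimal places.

d(seq1,seq2) = 0.5482, d(seq1,seq3) = 0.8240, d(seq2,seq3) = 1.0124

seq1–seq2: 7/18 sites differ → p ≈ 0.388889, d = −0.75 ln(1 − 0.518519) = 0.548166 ≈ 0.5482.
seq1–seq3: 9/18 sites differ → p = 0.5, d = −0.75 ln(1 − 0.666667) = 0.823960 ≈ 0.8240.
seq2–seq3: 10/18 sites differ → p ≈ 0.555556, d = −0.75 ln(1 − 0.740741) = 1.012446 ≈ 1.0124.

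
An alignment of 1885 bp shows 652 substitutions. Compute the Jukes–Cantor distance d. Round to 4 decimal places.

0.4638

p = 652/1885 ≈ 0.345889.
d = −(3/4) ln(1 − 4p/3) = −0.75 ln(1 − 0.461185) = −0.75 ln(0.538815)
  = −0.75 × (-0.618383) = 0.463787 substitutions/site.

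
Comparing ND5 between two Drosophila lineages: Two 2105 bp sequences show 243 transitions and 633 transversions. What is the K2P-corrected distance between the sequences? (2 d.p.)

0.61

P = 243/2105 ≈ 0.115439 and Q = 633/2105 ≈ 0.300713.
Under the Kimura two-parameter model, d = −½ ln(1 − 2P − Q) − ¼ ln(1 − 2Q).
1 − 2P − Q = 0.468409, giving −½ ln(0.468409) = 0.379207.
1 − 2Q = 0.398574, giving −¼ ln(0.398574) = 0.229966.
d = 0.379207 + 0.229966 = 0.609173.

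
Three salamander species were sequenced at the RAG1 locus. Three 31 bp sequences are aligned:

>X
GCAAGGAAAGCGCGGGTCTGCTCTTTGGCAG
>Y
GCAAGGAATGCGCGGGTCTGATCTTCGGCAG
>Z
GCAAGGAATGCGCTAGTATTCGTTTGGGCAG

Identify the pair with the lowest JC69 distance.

X–Y: 3/31 differ, p = 0.097, d = 0.104.
X–Z: 8/31 differ, p = 0.258, d = 0.316.
Y–Z: 8/31 differ, p = 0.258, d = 0.316.
The smallest distance is between X and Y.

X and Y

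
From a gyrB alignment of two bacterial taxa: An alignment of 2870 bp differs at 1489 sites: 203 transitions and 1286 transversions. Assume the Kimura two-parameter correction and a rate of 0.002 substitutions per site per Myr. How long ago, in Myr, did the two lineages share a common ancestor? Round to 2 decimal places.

P = 203/2870 ≈ 0.070732 and Q = 1286/2870 ≈ 0.448084.
Under the Kimura two-parameter model, d = −½ ln(1 − 2P − Q) − ¼ ln(1 − 2Q).
1 − 2P − Q = 0.410452, giving −½ ln(0.410452) = 0.445248.
1 − 2Q = 0.103832, giving −¼ ln(0.103832) = 0.566245.
d = 0.445248 + 0.566245 = 1.011493.
Under a molecular clock d = 2μt, so t = d/(2μ) = 1.011493 / (2 × 0.002) = 252.87 Myr.

252.87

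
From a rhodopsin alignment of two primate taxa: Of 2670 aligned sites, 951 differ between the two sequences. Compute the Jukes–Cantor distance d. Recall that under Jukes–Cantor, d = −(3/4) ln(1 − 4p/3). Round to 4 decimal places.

p = 951/2670 ≈ 0.35618.
d = −(3/4) ln(1 − 4p/3) = −0.75 ln(1 − 0.474907) = −0.75 ln(0.525093)
  = −0.75 × (-0.644180) = 0.483135 substitutions/site.

0.4831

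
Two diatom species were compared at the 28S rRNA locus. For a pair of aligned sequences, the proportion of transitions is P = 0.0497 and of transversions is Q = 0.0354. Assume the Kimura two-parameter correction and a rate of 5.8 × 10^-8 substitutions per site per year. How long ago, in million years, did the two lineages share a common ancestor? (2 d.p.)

Under the Kimura two-parameter model, d = −½ ln(1 − 2P − Q) − ¼ ln(1 − 2Q).
1 − 2P − Q = 0.8652, giving −½ ln(0.8652) = 0.072397.
1 − 2Q = 0.9292, giving −¼ ln(0.9292) = 0.018358.
d = 0.072397 + 0.018358 = 0.090755.
Under a molecular clock d = 2μt, so t = d/(2μ) = 0.090755 / (2 × 5.8 × 10^-8) = 0.78 million years.

0.78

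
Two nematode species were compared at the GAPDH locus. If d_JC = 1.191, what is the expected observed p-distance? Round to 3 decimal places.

p = (3/4)(1 − e^(−4d/3)) = 0.75 × (1 − e^(-1.588)) = 0.75 × (1 − 0.204334) = 0.596750.

0.597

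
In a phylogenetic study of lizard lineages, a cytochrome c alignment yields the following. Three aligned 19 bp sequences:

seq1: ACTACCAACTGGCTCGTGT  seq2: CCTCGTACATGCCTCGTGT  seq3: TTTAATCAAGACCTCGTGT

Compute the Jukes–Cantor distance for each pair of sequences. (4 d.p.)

d(seq1,seq2) = 0.5068, d(seq1,seq3) = 0.7489, d(seq2,seq3) = 0.6181

seq1–seq2: 7/19 sites differ → p ≈ 0.368421, d = −0.75 ln(1 − 0.491228) = 0.506816 ≈ 0.5068.
seq1–seq3: 9/19 sites differ → p ≈ 0.473684, d = −0.75 ln(1 − 0.631579) = 0.748897 ≈ 0.7489.
seq2–seq3: 8/19 sites differ → p ≈ 0.421053, d = −0.75 ln(1 − 0.561404) = 0.618132 ≈ 0.6181.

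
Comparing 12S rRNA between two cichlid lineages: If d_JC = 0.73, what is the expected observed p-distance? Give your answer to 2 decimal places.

p = (3/4)(1 − e^(−4d/3)) = 0.75 × (1 − e^(-0.973333)) = 0.75 × (1 − 0.377822) = 0.466634.

0.47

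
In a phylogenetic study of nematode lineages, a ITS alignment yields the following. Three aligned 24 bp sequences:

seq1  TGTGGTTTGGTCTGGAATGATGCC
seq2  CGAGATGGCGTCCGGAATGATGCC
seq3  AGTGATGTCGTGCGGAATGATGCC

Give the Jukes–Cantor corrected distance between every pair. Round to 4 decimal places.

d(seq1,seq2) = 0.3694, d(seq1,seq3) = 0.3041, d(seq2,seq3) = 0.1885

seq1–seq2: 7/24 sites differ → p ≈ 0.291667, d = −0.75 ln(1 − 0.388889) = 0.369358 ≈ 0.3694.
seq1–seq3: 6/24 sites differ → p = 0.25, d = −0.75 ln(1 − 0.333333) = 0.304098 ≈ 0.3041.
seq2–seq3: 4/24 sites differ → p ≈ 0.166667, d = −0.75 ln(1 − 0.222223) = 0.188487 ≈ 0.1885.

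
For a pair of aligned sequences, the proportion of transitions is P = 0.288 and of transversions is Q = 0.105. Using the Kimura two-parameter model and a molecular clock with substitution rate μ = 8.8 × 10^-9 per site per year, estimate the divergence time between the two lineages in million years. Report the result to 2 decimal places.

Under the Kimura two-parameter model, d = −½ ln(1 − 2P − Q) − ¼ ln(1 − 2Q).
1 − 2P − Q = 0.319, giving −½ ln(0.319) = 0.571282.
1 − 2Q = 0.79, giving −¼ ln(0.79) = 0.058931.
d = 0.571282 + 0.058931 = 0.630213.
Under a molecular clock d = 2μt, so t = d/(2μ) = 0.630213 / (2 × 8.8 × 10^-9) = 35.81 million years.

35.81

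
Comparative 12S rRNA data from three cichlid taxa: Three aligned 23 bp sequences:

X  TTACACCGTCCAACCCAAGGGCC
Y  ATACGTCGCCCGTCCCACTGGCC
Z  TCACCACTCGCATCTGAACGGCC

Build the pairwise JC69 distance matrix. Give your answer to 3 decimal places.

d(X,Y) = 0.467, d(X,Z) = 0.650, d(Y,Z) = 0.761

X–Y: 8/23 sites differ → p ≈ 0.347826, d = −0.75 ln(1 − 0.463768) = 0.467391 ≈ 0.467.
X–Z: 10/23 sites differ → p ≈ 0.434783, d = −0.75 ln(1 − 0.579711) = 0.650110 ≈ 0.650.
Y–Z: 11/23 sites differ → p ≈ 0.478261, d = −0.75 ln(1 − 0.637681) = 0.761423 ≈ 0.761.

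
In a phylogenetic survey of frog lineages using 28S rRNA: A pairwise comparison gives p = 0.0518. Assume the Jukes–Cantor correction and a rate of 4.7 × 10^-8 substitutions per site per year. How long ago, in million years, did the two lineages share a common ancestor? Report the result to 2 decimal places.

0.57

d = −(3/4) ln(1 − 4p/3) = −0.75 ln(1 − 0.069067) = −0.75 ln(0.930933)
  = −0.75 × (-0.071568) = 0.053676 substitutions/site.
Under a molecular clock d = 2μt, so t = d/(2μ) = 0.053676 / (2 × 4.7 × 10^-8) = 0.57 million years.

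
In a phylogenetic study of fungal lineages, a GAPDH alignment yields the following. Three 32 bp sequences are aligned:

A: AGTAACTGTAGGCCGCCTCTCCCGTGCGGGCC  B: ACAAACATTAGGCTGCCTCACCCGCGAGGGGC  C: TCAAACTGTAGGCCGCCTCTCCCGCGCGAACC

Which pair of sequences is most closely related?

A and C

A–B: 9/32 differ, p = 0.281, d = 0.353.
A–C: 6/32 differ, p = 0.188, d = 0.216.
B–C: 9/32 differ, p = 0.281, d = 0.353.
The smallest distance is between A and C.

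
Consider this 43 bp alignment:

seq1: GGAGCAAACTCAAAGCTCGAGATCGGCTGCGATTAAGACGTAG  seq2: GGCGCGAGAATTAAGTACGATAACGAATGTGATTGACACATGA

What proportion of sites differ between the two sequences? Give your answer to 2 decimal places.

The sequences differ at 19 of 43 positions.
p = 19/43 = 0.441860… ≈ 0.44 (to 2 d.p.).

0.44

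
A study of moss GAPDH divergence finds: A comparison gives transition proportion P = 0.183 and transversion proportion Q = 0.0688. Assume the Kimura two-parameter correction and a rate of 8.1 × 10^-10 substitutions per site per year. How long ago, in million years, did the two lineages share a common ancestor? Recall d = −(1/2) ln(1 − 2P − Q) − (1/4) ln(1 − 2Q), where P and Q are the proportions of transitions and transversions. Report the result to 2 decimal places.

Under the Kimura two-parameter model, d = −½ ln(1 − 2P − Q) − ¼ ln(1 − 2Q).
1 − 2P − Q = 0.5652, giving −½ ln(0.5652) = 0.285288.
1 − 2Q = 0.8624, giving −¼ ln(0.8624) = 0.037009.
d = 0.285288 + 0.037009 = 0.322297.
Under a molecular clock d = 2μt, so t = d/(2μ) = 0.322297 / (2 × 8.1 × 10^-10) = 198.95 million years.

198.95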